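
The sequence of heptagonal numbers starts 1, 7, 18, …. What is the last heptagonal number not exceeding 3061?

Solve n(5n−3)/2 ≤ 3061 for integer n.
n = 35 gives 3010 ≤ 3061, while n = 36 gives 3186 > 3061; so the answer is 3010.

3010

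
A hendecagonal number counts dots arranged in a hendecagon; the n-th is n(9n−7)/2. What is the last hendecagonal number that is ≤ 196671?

Solve n(9n−7)/2 ≤ 196671 for integer n.
n = 209 gives 195833 ≤ 196671, while n = 210 gives 197715 > 196671; so the answer is 195833.

195833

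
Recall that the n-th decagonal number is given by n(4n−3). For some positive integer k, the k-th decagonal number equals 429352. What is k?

328

Set n(4n−3) = 429352, giving 4n² − 3n − 429352 = 0.
The discriminant is 9 + 16·429352 = 6869641, and √6869641 = 2621.
So n = (3 + 2621) / 8 = 2624/8 = 328.
Check: 328·(4·328 − 3) = 429352. ✓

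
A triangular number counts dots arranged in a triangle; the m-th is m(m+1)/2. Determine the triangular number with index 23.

23·24/2 = 552/2 = 276.

276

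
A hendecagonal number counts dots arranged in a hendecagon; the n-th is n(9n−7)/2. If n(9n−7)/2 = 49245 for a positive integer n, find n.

105

Set n(9n−7)/2 = 49245, giving 9n² − 7n − 98490 = 0.
So n = (7 + 1883) / 18 = 1890/18 = 105.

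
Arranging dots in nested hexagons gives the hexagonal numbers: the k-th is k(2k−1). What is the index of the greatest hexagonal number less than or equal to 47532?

Solve n(2n−1) ≤ 47532 for integer n.
n = 154 gives 47278 ≤ 47532, while n = 155 gives 47895 > 47532; so the answer is index 154.

154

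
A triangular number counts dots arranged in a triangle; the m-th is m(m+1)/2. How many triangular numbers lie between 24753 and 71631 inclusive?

157

The n-th triangular number is n(n+1)/2.
Smallest index with value ≥ 24753: n = 222 (giving 24753).
Largest index with value ≤ 71631: n = 378 (giving 71631).
Indices 222 through 378: 157 terms.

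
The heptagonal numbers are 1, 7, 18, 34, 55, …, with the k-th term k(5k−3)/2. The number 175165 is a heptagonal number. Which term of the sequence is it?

Set n(5n−3)/2 = 175165, giving 5n² − 3n − 350330 = 0.
The discriminant is 9 + 40·175165 = 7006609, and √7006609 = 2647.
So n = (3 + 2647) / 10 = 2650/10 = 265.
Check: 265·(5·265 − 3)/2 = 175165. ✓

265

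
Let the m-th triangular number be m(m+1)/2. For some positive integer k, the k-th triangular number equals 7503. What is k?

Set n(n+1)/2 = 7503, giving n² + n − 15006 = 0.
The discriminant is 1 + 8·7503 = 60025, and √60025 = 245.
So n = (-1 + 245) / 2 = 244/2 = 122.
Check: 122·123/2 = 7503. ✓

122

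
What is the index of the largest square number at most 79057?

Solve n² ≤ 79057 for integer n.
n = 281 gives 78961 ≤ 79057, while n = 282 gives 79524 > 79057; so the answer is index 281.

281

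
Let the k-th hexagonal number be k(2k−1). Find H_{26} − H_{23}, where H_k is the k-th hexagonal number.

291

26·(2·26 − 1) = 1326 and 23·(2·23 − 1) = 1035.
Difference: 1326 − 1035 = 291.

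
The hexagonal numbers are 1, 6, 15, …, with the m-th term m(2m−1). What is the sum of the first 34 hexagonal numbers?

26775

Σ i(2i−1) = 2Σi² − Σi over i = 1..34.
Σi = 595 and Σi² = 13685.
2·13685 − 1·595 = 26775.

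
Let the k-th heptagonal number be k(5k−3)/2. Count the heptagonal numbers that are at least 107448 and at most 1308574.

516

The n-th heptagonal number is n(5n−3)/2.
Smallest index with value ≥ 107448: n = 208 (giving 107848).
Largest index with value ≤ 1308574: n = 723 (giving 1305738).
Indices 208 through 723: 516 terms.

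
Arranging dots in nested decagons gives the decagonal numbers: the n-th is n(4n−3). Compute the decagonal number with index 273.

297297

The 273rd decagonal number is n(4n−3) with n = 273.
273·(4·273 − 3) = 273·1089 = 297297.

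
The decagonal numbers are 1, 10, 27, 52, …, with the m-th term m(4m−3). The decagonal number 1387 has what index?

19

Set n(4n−3) = 1387, giving 4n² − 3n − 1387 = 0.
The discriminant is 9 + 16·1387 = 22201, and √22201 = 149.
So n = (3 + 149) / 8 = 152/8 = 19.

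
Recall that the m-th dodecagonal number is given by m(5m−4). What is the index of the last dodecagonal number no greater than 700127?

Solve n(5n−4) ≤ 700127 for integer n.
n = 374 gives 697884 ≤ 700127, while n = 375 gives 701625 > 700127; so the answer is index 374.

374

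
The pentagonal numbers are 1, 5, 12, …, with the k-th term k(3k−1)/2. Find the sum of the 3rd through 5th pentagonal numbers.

Σ i(3i−1)/2 = (3Σi² − Σi) / 2 over i = 3..5.
Σi = 15 − 3 = 12 and Σi² = 55 − 5 = 50.
(3·50 − 1·12) / 2 = 138/2 = 69.

69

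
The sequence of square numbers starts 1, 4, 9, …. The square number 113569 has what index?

We need n² = 113569, so n = √113569 = 337.

337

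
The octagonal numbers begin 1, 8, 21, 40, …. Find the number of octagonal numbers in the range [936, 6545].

The n-th octagonal number is n(3n−2).
Smallest index with value ≥ 936: n = 18 (giving 936).
Largest index with value ≤ 6545: n = 47 (giving 6533).
Indices 18 through 47: 30 terms.

30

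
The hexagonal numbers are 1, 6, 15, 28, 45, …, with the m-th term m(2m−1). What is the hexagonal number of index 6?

66

The 6th hexagonal number is n(2n−1) with n = 6.
6·(2·6 − 1) = 6·11 = 66.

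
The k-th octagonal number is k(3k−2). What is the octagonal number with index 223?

148741

223·(3·223 − 2) = 223·667 = 148741.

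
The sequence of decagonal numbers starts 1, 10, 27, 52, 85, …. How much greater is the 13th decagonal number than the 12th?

97

Consecutive decagonal numbers differ by 8n − 7: here 8·13 − 7 = 97.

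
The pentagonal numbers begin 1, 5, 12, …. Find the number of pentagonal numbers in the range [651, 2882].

The n-th pentagonal number is n(3n−1)/2.
Smallest index with value ≥ 651: n = 21 (giving 651).
Largest index with value ≤ 2882: n = 44 (giving 2882).
Indices 21 through 44: 24 terms.

24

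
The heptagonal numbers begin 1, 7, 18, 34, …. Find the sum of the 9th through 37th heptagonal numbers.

42427

Σ i(5i−3)/2 = (5Σi² − 3Σi) / 2 over i = 9..37.
Σi = 703 − 36 = 667 and Σi² = 17575 − 204 = 17371.
(5·17371 − 3·667) / 2 = 84854/2 = 42427.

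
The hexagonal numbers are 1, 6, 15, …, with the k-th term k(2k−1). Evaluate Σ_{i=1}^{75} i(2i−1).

284050

Σ i(2i−1) = 2Σi² − Σi over i = 1..75.
Σi = 2850 and Σi² = 143450.
2·143450 − 1·2850 = 284050.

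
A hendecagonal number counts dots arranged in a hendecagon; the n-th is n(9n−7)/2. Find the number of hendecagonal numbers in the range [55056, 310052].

The n-th hendecagonal number is n(9n−7)/2.
Smallest index with value ≥ 55056: n = 111 (giving 55056).
Largest index with value ≤ 310052: n = 262 (giving 307981).
Indices 111 through 262: 152 terms.

152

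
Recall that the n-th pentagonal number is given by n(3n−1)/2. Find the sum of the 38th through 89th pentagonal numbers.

330434

Σ i(3i−1)/2 = (3Σi² − Σi) / 2 over i = 38..89.
Σi = 4005 − 703 = 3302 and Σi² = 238965 − 17575 = 221390.
(3·221390 − 1·3302) / 2 = 660868/2 = 330434.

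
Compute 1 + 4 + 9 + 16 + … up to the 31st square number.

10416

Σ_{i=1}^{31} i² = 31·32·63/6 = 10416.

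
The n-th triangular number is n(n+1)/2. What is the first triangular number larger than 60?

66

Solve n(n+1)/2 > 60 for integer n.
The largest n with value ≤ 60 is 10 (since 55 ≤ 60 < 66), so the first above is n = 11, value 66.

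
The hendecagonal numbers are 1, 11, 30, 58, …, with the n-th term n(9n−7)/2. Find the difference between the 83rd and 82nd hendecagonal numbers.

739

Consecutive hendecagonal numbers differ by 9n − 8: here 9·83 − 8 = 739.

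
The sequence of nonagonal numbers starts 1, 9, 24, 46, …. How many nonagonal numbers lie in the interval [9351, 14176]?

The n-th nonagonal number is n(7n−5)/2.
Smallest index with value ≥ 9351: n = 53 (giving 9699).
Largest index with value ≤ 14176: n = 64 (giving 14176).
Indices 53 through 64: 12 terms.

12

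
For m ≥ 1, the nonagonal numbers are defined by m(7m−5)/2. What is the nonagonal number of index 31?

3286

31·(7·31 − 5)/2 = 31·212/2 = 31·106 = 3286.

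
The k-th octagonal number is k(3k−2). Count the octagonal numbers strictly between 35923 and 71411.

The n-th octagonal number is n(3n−2).
Smallest index with value > 35923: n = 110 (giving 36080).
Largest index with value < 71411: n = 154 (giving 70840).
Indices 110 through 154: 45 terms.

45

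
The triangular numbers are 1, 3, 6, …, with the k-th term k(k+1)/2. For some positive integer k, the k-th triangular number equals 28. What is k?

Set n(n+1)/2 = 28, giving n² + n − 56 = 0.
The discriminant is 1 + 8·28 = 225, and √225 = 15.
So n = (-1 + 15) / 2 = 14/2 = 7.

7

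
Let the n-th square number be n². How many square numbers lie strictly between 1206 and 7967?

The n-th square number is n².
Smallest index with value > 1206: n = 35 (giving 1225).
Largest index with value < 7967: n = 89 (giving 7921).
Indices 35 through 89: 55 terms.

55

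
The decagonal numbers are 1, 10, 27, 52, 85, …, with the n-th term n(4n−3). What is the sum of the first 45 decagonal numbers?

Σ i(4i−3) = 4Σi² − 3Σi over i = 1..45.
Σi = 1035 and Σi² = 31395.
4·31395 − 3·1035 = 122475.

122475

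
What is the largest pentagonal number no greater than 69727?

69230

Solve n(3n−1)/2 ≤ 69727 for integer n.
n = 215 gives 69230 ≤ 69727, while n = 216 gives 69876 > 69727; so the answer is 69230.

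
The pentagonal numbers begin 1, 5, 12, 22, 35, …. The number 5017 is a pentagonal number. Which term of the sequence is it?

58

Set n(3n−1)/2 = 5017, giving 3n² − n − 10034 = 0.
So n = (1 + 347) / 6 = 348/6 = 58.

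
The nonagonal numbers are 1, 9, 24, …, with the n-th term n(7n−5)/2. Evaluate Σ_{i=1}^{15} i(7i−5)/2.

4040

Σ i(7i−5)/2 = (7Σi² − 5Σi) / 2 over i = 1..15.
Σi = 120 and Σi² = 1240.
(7·1240 − 5·120) / 2 = 8080/2 = 4040.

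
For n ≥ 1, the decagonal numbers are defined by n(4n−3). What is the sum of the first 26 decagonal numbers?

Σ i(4i−3) = 4Σi² − 3Σi over i = 1..26.
Σi = 351 and Σi² = 6201.
4·6201 − 3·351 = 23751.

23751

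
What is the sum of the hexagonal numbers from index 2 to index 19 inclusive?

4749

Σ i(2i−1) = 2Σi² − Σi over i = 2..19.
Σi = 190 − 1 = 189 and Σi² = 2470 − 1 = 2469.
2·2469 − 1·189 = 4749.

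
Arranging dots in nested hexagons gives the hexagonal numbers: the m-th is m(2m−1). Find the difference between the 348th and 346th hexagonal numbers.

348·(2·348 − 1) = 241860 and 346·(2·346 − 1) = 239086.
Difference: 241860 − 239086 = 2774.

2774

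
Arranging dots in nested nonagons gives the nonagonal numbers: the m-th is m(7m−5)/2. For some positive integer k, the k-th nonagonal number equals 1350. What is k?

20

Set n(7n−5)/2 = 1350, giving 7n² − 5n − 2700 = 0.
So n = (5 + 275) / 14 = 280/14 = 20.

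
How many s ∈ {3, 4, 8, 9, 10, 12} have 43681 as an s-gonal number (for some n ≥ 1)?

s = 3: P(3, 295) = 43660 and P(3, 296) = 43956; 43681 is not s-gonal.
s = 4: P(4, 209) = 43681. ✓
s = 8: P(8, 121) = 43681. ✓
s = 9: P(9, 112) = 43624 and P(9, 113) = 44409; 43681 is not s-gonal.
s = 10: P(10, 104) = 42952 and P(10, 105) = 43785; 43681 is not s-gonal.
s = 12: P(12, 93) = 42873 and P(12, 94) = 43804; 43681 is not s-gonal.
Hits: s ∈ {4, 8} → 2.

2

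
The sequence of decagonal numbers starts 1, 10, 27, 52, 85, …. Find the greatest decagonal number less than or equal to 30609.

30015

Solve n(4n−3) ≤ 30609 for integer n.
n = 87 gives 30015 ≤ 30609, while n = 88 gives 30712 > 30609; so the answer is 30015.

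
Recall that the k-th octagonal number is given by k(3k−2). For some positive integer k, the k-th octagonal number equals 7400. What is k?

50

Set n(3n−2) = 7400, giving 3n² − 2n − 7400 = 0.
So n = (2 + 298) / 6 = 300/6 = 50.
Check: 50·(3·50 − 2) = 7400. ✓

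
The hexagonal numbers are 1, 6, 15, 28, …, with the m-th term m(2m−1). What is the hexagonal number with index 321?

205761

The 321st hexagonal number is n(2n−1) with n = 321.
321·(2·321 − 1) = 321·641 = 205761.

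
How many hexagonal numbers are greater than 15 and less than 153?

The n-th hexagonal number is n(2n−1).
Smallest index with value > 15: n = 4 (giving 28).
Largest index with value < 153: n = 8 (giving 120).
Indices 4 through 8: 5 terms.

5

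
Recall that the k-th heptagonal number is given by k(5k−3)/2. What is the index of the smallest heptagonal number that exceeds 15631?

80

Solve n(5n−3)/2 > 15631 for integer n.
The largest n with value ≤ 15631 is 79 (since 15484 ≤ 15631 < 15880), so the first above is n = 80, value 15880.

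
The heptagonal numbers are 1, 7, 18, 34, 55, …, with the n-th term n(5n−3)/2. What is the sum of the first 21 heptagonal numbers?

Σ i(5i−3)/2 = (5Σi² − 3Σi) / 2 over i = 1..21.
Σi = 231 and Σi² = 3311.
(5·3311 − 3·231) / 2 = 15862/2 = 7931.

7931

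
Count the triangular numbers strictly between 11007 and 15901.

30

The n-th triangular number is n(n+1)/2.
Smallest index with value > 11007: n = 148 (giving 11026).
Largest index with value < 15901: n = 177 (giving 15753).
Indices 148 through 177: 30 terms.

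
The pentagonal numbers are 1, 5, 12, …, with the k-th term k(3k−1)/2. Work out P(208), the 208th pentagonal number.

64792

The 208th pentagonal number is n(3n−1)/2 with n = 208.
208·(3·208 − 1)/2 = 208·623/2 = 64792.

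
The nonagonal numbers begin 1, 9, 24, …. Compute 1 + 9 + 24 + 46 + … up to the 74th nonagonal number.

475450

Σ i(7i−5)/2 = (7Σi² − 5Σi) / 2 over i = 1..74.
Σi = 2775 and Σi² = 137825.
(7·137825 − 5·2775) / 2 = 950900/2 = 475450.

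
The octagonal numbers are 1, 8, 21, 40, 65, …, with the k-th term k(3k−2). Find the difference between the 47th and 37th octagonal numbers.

47·(3·47 − 2) = 6533 and 37·(3·37 − 2) = 4033.
Difference: 6533 − 4033 = 2500.

2500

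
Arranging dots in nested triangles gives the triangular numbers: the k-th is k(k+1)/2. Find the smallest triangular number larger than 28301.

28441

Solve n(n+1)/2 > 28301 for integer n.
The largest n with value ≤ 28301 is 237 (since 28203 ≤ 28301 < 28441), so the first above is n = 238, value 28441.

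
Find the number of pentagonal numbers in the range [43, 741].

The n-th pentagonal number is n(3n−1)/2.
Smallest index with value ≥ 43: n = 6 (giving 51).
Largest index with value ≤ 741: n = 22 (giving 715).
Indices 6 through 22: 17 terms.

17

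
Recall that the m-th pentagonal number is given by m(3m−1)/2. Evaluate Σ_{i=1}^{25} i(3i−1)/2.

Σ i(3i−1)/2 = (3Σi² − Σi) / 2 over i = 1..25.
Σi = 325 and Σi² = 5525.
(3·5525 − 1·325) / 2 = 16250/2 = 8125.

8125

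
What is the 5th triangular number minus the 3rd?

5·6/2 = 15 and 3·4/2 = 6.
Difference: 15 − 6 = 9.

9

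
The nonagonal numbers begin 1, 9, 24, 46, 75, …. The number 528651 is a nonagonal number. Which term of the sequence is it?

389

Set n(7n−5)/2 = 528651, giving 7n² − 5n − 1057302 = 0.
The discriminant is 25 + 56·528651 = 29604481, and √29604481 = 5441.
So n = (5 + 5441) / 14 = 5446/14 = 389.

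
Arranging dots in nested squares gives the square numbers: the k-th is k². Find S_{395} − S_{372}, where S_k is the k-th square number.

17641

395² = 156025 and 372² = 138384.
Difference: 156025 − 138384 = 17641.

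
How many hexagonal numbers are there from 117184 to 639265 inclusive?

323

The n-th hexagonal number is n(2n−1).
Smallest index with value ≥ 117184: n = 243 (giving 117855).
Largest index with value ≤ 639265: n = 565 (giving 637885).
Indices 243 through 565: 323 terms.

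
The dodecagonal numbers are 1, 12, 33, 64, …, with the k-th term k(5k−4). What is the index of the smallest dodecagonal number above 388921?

280

Solve n(5n−4) > 388921 for integer n.
The largest n with value ≤ 388921 is 279 (since 388089 ≤ 388921 < 390880), so the first above is n = 280, value 390880.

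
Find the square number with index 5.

25

The 5th square number is n² with n = 5.
5² = 25.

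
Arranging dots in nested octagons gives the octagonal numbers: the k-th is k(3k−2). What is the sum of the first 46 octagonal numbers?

Σ i(3i−2) = 3Σi² − 2Σi over i = 1..46.
Σi = 1081 and Σi² = 33511.
3·33511 − 2·1081 = 98371.

98371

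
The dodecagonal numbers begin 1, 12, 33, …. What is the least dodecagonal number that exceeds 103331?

104545

Solve n(5n−4) > 103331 for integer n.
The largest n with value ≤ 103331 is 144 (since 103104 ≤ 103331 < 104545), so the first above is n = 145, value 104545.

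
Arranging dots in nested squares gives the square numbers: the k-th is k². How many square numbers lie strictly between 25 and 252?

10

The n-th square number is n².
Smallest index with value > 25: n = 6 (giving 36).
Largest index with value < 252: n = 15 (giving 225).
Indices 6 through 15: 10 terms.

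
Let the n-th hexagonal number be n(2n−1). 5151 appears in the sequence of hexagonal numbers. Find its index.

51

Set n(2n−1) = 5151, giving 2n² − n − 5151 = 0.
The discriminant is 1 + 8·5151 = 41209, and √41209 = 203.
So n = (1 + 203) / 4 = 204/4 = 51.
Check: 51·(2·51 − 1) = 5151. ✓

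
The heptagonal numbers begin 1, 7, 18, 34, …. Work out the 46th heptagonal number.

5221

46·(5·46 − 3)/2 = 46·227/2 = 5221.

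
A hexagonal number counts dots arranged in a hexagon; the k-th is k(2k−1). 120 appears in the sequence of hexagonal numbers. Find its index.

8

Set n(2n−1) = 120, giving 2n² − n − 120 = 0.
The discriminant is 1 + 8·120 = 961, and √961 = 31.
So n = (1 + 31) / 4 = 32/4 = 8.
Check: 8·(2·8 − 1) = 120. ✓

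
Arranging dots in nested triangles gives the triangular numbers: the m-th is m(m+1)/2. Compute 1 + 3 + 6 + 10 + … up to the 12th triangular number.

Σ i(i+1)/2 = (Σi² + Σi) / 2 over i = 1..12.
Σi = 78 and Σi² = 650.
(1·650 + 1·78) / 2 = 728/2 = 364.

364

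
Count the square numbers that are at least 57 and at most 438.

The n-th square number is n².
Smallest index with value ≥ 57: n = 8 (giving 64).
Largest index with value ≤ 438: n = 20 (giving 400).
Indices 8 through 20: 13 terms.

13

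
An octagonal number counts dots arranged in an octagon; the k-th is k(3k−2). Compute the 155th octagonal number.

155·(3·155 − 2) = 155·463 = 71765.

71765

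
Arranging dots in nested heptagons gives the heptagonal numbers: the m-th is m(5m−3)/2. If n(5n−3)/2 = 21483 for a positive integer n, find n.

93

Set n(5n−3)/2 = 21483, giving 5n² − 3n − 42966 = 0.
The discriminant is 9 + 40·21483 = 859329, and √859329 = 927.
So n = (3 + 927) / 10 = 930/10 = 93.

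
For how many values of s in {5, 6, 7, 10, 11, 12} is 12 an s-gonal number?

2

s = 5: P(5, 3) = 12. ✓
s = 6: P(6, 2) = 6 and P(6, 3) = 15; 12 is not s-gonal.
s = 7: P(7, 2) = 7 and P(7, 3) = 18; 12 is not s-gonal.
s = 10: P(10, 2) = 10 and P(10, 3) = 27; 12 is not s-gonal.
s = 11: P(11, 2) = 11 and P(11, 3) = 30; 12 is not s-gonal.
s = 12: P(12, 2) = 12. ✓
Hits: s ∈ {5, 12} → 2.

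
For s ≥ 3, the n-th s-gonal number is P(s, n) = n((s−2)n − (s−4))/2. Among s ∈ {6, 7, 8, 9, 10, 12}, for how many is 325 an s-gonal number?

2

s = 6: P(6, 13) = 325. ✓
s = 7: P(7, 11) = 286 and P(7, 12) = 342; 325 is not s-gonal.
s = 8: P(8, 10) = 280 and P(8, 11) = 341; 325 is not s-gonal.
s = 9: P(9, 10) = 325. ✓
s = 10: P(10, 9) = 297 and P(10, 10) = 370; 325 is not s-gonal.
s = 12: P(12, 8) = 288 and P(12, 9) = 369; 325 is not s-gonal.
Hits: s ∈ {6, 9} → 2.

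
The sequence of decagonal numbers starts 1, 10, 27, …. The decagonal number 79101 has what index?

141

Set n(4n−3) = 79101, giving 4n² − 3n − 79101 = 0.
The discriminant is 9 + 16·79101 = 1265625, and √1265625 = 1125.
So n = (3 + 1125) / 8 = 1128/8 = 141.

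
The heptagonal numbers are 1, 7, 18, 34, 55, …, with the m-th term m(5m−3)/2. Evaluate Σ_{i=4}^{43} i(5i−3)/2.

Σ i(5i−3)/2 = (5Σi² − 3Σi) / 2 over i = 4..43.
Σi = 946 − 6 = 940 and Σi² = 27434 − 14 = 27420.
(5·27420 − 3·940) / 2 = 134280/2 = 67140.

67140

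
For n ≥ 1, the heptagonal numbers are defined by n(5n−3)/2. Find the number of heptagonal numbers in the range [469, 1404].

11

The n-th heptagonal number is n(5n−3)/2.
Smallest index with value ≥ 469: n = 14 (giving 469).
Largest index with value ≤ 1404: n = 24 (giving 1404).
Indices 14 through 24: 11 terms.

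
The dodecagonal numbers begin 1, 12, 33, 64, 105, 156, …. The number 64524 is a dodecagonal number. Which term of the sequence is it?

Set n(5n−4) = 64524, giving 5n² − 4n − 64524 = 0.
The discriminant is 16 + 20·64524 = 1290496, and √1290496 = 1136.
So n = (4 + 1136) / 10 = 1140/10 = 114.

114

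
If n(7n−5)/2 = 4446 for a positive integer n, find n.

Set n(7n−5)/2 = 4446, giving 7n² − 5n − 8892 = 0.
So n = (5 + 499) / 14 = 504/14 = 36.

36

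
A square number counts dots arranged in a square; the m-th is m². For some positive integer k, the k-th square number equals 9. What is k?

We need n² = 9, so n = √9 = 3.
Check: 3² = 9. ✓

3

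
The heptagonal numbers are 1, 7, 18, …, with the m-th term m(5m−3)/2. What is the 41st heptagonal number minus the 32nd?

1629

41·(5·41 − 3)/2 = 4141 and 32·(5·32 − 3)/2 = 2512.
Difference: 4141 − 2512 = 1629.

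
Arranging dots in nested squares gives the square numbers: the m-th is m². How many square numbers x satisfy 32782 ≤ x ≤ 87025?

114

The n-th square number is n².
Smallest index with value ≥ 32782: n = 182 (giving 33124).
Largest index with value ≤ 87025: n = 295 (giving 87025).
Indices 182 through 295: 114 terms.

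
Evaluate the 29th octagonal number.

2465

29·(3·29 − 2) = 29·85 = 2465.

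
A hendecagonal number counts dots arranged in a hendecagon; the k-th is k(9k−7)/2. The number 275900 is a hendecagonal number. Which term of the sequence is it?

248

Set n(9n−7)/2 = 275900, giving 9n² − 7n − 551800 = 0.
The discriminant is 49 + 72·275900 = 19864849, and √19864849 = 4457.
So n = (7 + 4457) / 18 = 4464/18 = 248.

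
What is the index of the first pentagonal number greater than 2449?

41

Solve n(3n−1)/2 > 2449 for integer n.
The largest n with value ≤ 2449 is 40 (since 2380 ≤ 2449 < 2501), so the first above is n = 41, value 2501.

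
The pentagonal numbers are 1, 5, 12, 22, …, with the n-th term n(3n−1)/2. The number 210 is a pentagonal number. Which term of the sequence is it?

12

Set n(3n−1)/2 = 210, giving 3n² − n − 420 = 0.
So n = (1 + 71) / 6 = 72/6 = 12.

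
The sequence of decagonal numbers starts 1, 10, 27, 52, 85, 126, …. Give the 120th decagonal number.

57240

The 120th decagonal number is n(4n−3) with n = 120.
120·(4·120 − 3) = 120·477 = 57240.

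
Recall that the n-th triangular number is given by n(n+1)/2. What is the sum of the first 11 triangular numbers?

286

Σ i(i+1)/2 = (Σi² + Σi) / 2 over i = 1..11.
Σi = 66 and Σi² = 506.
(1·506 + 1·66) / 2 = 572/2 = 286.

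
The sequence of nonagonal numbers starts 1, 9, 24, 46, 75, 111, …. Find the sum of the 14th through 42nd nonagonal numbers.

Σ i(7i−5)/2 = (7Σi² − 5Σi) / 2 over i = 14..42.
Σi = 903 − 91 = 812 and Σi² = 25585 − 819 = 24766.
(7·24766 − 5·812) / 2 = 169302/2 = 84651.

84651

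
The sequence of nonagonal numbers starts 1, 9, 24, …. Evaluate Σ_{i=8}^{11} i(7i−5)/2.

1186

Σ i(7i−5)/2 = (7Σi² − 5Σi) / 2 over i = 8..11.
Σi = 66 − 28 = 38 and Σi² = 506 − 140 = 366.
(7·366 − 5·38) / 2 = 2372/2 = 1186.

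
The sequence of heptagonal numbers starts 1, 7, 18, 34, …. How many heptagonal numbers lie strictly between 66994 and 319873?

The n-th heptagonal number is n(5n−3)/2.
Smallest index with value > 66994: n = 165 (giving 67815).
Largest index with value < 319873: n = 357 (giving 318087).
Indices 165 through 357: 193 terms.

193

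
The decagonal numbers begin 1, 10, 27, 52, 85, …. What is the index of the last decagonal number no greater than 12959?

57

Solve n(4n−3) ≤ 12959 for integer n.
n = 57 gives 12825 ≤ 12959, while n = 58 gives 13282 > 12959; so the answer is index 57.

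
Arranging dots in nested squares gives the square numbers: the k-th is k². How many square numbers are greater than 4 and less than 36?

The n-th square number is n².
Smallest index with value > 4: n = 3 (giving 9).
Largest index with value < 36: n = 5 (giving 25).
Indices 3 through 5: 3 terms.

3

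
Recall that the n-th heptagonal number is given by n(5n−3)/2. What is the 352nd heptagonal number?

309232

The 352nd heptagonal number is n(5n−3)/2 with n = 352.
352·(5·352 − 3)/2 = 352·1757/2 = 309232.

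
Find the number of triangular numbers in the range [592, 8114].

93

The n-th triangular number is n(n+1)/2.
Smallest index with value ≥ 592: n = 34 (giving 595).
Largest index with value ≤ 8114: n = 126 (giving 8001).
Indices 34 through 126: 93 terms.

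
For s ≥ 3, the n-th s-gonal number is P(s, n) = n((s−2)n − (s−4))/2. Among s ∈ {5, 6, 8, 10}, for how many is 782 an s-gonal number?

s = 5: P(5, 23) = 782. ✓
s = 6: P(6, 20) = 780 and P(6, 21) = 861; 782 is not s-gonal.
s = 8: P(8, 16) = 736 and P(8, 17) = 833; 782 is not s-gonal.
s = 10: P(10, 14) = 742 and P(10, 15) = 855; 782 is not s-gonal.
Hits: s ∈ {5} → 1.

1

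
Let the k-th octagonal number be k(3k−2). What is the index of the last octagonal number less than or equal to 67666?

Solve n(3n−2) ≤ 67666 for integer n.
n = 150 gives 67200 ≤ 67666, while n = 151 gives 68101 > 67666; so the answer is index 150.

150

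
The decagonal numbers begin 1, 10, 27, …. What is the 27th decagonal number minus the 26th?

209

Consecutive decagonal numbers differ by 8n − 7: here 8·27 − 7 = 209.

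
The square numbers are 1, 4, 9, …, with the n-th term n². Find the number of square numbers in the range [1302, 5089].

The n-th square number is n².
Smallest index with value ≥ 1302: n = 37 (giving 1369).
Largest index with value ≤ 5089: n = 71 (giving 5041).
Indices 37 through 71: 35 terms.

35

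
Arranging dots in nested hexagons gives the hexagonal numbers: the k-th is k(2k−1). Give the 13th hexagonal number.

The 13th hexagonal number is n(2n−1) with n = 13.
13·(2·13 − 1) = 13·25 = 325.

325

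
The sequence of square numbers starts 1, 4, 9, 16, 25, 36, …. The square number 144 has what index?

We need n² = 144, so n = √144 = 12.

12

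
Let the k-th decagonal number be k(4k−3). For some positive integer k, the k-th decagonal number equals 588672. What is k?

384

Set n(4n−3) = 588672, giving 4n² − 3n − 588672 = 0.
The discriminant is 9 + 16·588672 = 9418761, and √9418761 = 3069.
So n = (3 + 3069) / 8 = 3072/8 = 384.
Check: 384·(4·384 − 3) = 588672. ✓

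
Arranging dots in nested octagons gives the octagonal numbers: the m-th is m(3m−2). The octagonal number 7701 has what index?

51

Set n(3n−2) = 7701, giving 3n² − 2n − 7701 = 0.
The discriminant is 4 + 12·7701 = 92416, and √92416 = 304.
So n = (2 + 304) / 6 = 306/6 = 51.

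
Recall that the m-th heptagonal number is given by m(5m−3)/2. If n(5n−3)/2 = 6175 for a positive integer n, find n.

Set n(5n−3)/2 = 6175, giving 5n² − 3n − 12350 = 0.
The discriminant is 9 + 40·6175 = 247009, and √247009 = 497.
So n = (3 + 497) / 10 = 500/10 = 50.
Check: 50·(5·50 − 3)/2 = 6175. ✓

50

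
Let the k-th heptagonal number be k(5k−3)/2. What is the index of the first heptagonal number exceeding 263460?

325

Solve n(5n−3)/2 > 263460 for integer n.
The largest n with value ≤ 263460 is 324 (since 261954 ≤ 263460 < 263575), so the first above is n = 325, value 263575.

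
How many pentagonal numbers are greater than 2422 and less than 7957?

32

The n-th pentagonal number is n(3n−1)/2.
Smallest index with value > 2422: n = 41 (giving 2501).
Largest index with value < 7957: n = 72 (giving 7740).
Indices 41 through 72: 32 terms.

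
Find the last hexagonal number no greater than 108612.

108345

Solve n(2n−1) ≤ 108612 for integer n.
n = 233 gives 108345 ≤ 108612, while n = 234 gives 109278 > 108612; so the answer is 108345.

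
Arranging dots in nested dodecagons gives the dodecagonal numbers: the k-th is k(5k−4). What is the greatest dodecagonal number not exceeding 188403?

187404

Solve n(5n−4) ≤ 188403 for integer n.
n = 194 gives 187404 ≤ 188403, while n = 195 gives 189345 > 188403; so the answer is 187404.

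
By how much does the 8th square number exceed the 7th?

15

n² − (n−1)² = 2n − 1, so 8² − 7² = 2·8 − 1 = 15.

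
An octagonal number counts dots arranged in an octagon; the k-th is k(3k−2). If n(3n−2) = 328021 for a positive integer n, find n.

Set n(3n−2) = 328021, giving 3n² − 2n − 328021 = 0.
So n = (2 + 1984) / 6 = 1986/6 = 331.
Check: 331·(3·331 − 2) = 328021. ✓

331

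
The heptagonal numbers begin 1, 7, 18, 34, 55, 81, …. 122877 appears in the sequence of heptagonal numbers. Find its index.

222

Set n(5n−3)/2 = 122877, giving 5n² − 3n − 245754 = 0.
So n = (3 + 2217) / 10 = 2220/10 = 222.
Check: 222·(5·222 − 3)/2 = 122877. ✓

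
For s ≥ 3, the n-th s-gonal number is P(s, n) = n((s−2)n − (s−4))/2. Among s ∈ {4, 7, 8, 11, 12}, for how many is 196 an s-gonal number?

2

s = 4: P(4, 14) = 196. ✓
s = 7: P(7, 9) = 189 and P(7, 10) = 235; 196 is not s-gonal.
s = 8: P(8, 8) = 176 and P(8, 9) = 225; 196 is not s-gonal.
s = 11: P(11, 7) = 196. ✓
s = 12: P(12, 6) = 156 and P(12, 7) = 217; 196 is not s-gonal.
Hits: s ∈ {4, 11} → 2.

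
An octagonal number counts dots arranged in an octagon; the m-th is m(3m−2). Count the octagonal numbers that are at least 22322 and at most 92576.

The n-th octagonal number is n(3n−2).
Smallest index with value ≥ 22322: n = 87 (giving 22533).
Largest index with value ≤ 92576: n = 176 (giving 92576).
Indices 87 through 176: 90 terms.

90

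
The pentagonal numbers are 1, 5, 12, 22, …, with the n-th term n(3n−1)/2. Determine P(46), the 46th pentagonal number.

3151

The 46th pentagonal number is n(3n−1)/2 with n = 46.
46·(3·46 − 1)/2 = 46·137/2 = 3151.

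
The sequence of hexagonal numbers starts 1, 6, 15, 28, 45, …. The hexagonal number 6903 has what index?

Set n(2n−1) = 6903, giving 2n² − n − 6903 = 0.
The discriminant is 1 + 8·6903 = 55225, and √55225 = 235.
So n = (1 + 235) / 4 = 236/4 = 59.

59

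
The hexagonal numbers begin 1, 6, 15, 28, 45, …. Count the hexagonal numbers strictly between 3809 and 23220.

The n-th hexagonal number is n(2n−1).
Smallest index with value > 3809: n = 44 (giving 3828).
Largest index with value < 23220: n = 107 (giving 22791).
Indices 44 through 107: 64 terms.

64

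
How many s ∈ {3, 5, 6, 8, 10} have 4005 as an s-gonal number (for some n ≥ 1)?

s = 3: P(3, 89) = 4005. ✓
s = 5: P(5, 51) = 3876 and P(5, 52) = 4030; 4005 is not s-gonal.
s = 6: P(6, 45) = 4005. ✓
s = 8: P(8, 36) = 3816 and P(8, 37) = 4033; 4005 is not s-gonal.
s = 10: P(10, 32) = 4000 and P(10, 33) = 4257; 4005 is not s-gonal.
Hits: s ∈ {3, 6} → 2.

2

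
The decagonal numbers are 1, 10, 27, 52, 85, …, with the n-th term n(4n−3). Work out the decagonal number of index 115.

115·(4·115 − 3) = 115·457 = 52555.

52555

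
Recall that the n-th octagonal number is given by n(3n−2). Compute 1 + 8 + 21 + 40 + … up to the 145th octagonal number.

Σ i(3i−2) = 3Σi² − 2Σi over i = 1..145.
Σi = 10585 and Σi² = 1026745.
3·1026745 − 2·10585 = 3059065.

3059065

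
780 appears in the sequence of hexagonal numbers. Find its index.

Set n(2n−1) = 780, giving 2n² − n − 780 = 0.
So n = (1 + 79) / 4 = 80/4 = 20.
Check: 20·(2·20 − 1) = 780. ✓

20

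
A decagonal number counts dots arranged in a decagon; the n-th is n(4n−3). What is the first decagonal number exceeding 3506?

3510

Solve n(4n−3) > 3506 for integer n.
The largest n with value ≤ 3506 is 29 (since 3277 ≤ 3506 < 3510), so the first above is n = 30, value 3510.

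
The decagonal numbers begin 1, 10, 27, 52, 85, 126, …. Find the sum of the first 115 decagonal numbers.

2034350

Σ i(4i−3) = 4Σi² − 3Σi over i = 1..115.
Σi = 6670 and Σi² = 513590.
4·513590 − 3·6670 = 2034350.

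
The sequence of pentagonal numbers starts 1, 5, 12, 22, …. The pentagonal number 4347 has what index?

54

Set n(3n−1)/2 = 4347, giving 3n² − n − 8694 = 0.
So n = (1 + 323) / 6 = 324/6 = 54.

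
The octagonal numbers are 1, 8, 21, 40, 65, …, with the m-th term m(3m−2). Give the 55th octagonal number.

The 55th octagonal number is n(3n−2) with n = 55.
55·(3·55 − 2) = 55·163 = 8965.

8965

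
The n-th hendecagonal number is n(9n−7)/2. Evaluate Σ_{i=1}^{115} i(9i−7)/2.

2287810

Σ i(9i−7)/2 = (9Σi² − 7Σi) / 2 over i = 1..115.
Σi = 6670 and Σi² = 513590.
(9·513590 − 7·6670) / 2 = 4575620/2 = 2287810.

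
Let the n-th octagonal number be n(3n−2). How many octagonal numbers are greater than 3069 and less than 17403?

44

The n-th octagonal number is n(3n−2).
Smallest index with value > 3069: n = 33 (giving 3201).
Largest index with value < 17403: n = 76 (giving 17176).
Indices 33 through 76: 44 terms.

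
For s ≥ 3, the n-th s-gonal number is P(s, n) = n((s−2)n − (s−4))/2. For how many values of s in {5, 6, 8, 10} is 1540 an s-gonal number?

s = 5: P(5, 32) = 1520 and P(5, 33) = 1617; 1540 is not s-gonal.
s = 6: P(6, 28) = 1540. ✓
s = 8: P(8, 22) = 1408 and P(8, 23) = 1541; 1540 is not s-gonal.
s = 10: P(10, 20) = 1540. ✓
Hits: s ∈ {6, 10} → 2.

2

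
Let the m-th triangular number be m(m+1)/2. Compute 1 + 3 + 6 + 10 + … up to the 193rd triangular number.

1216865

Σ i(i+1)/2 = (Σi² + Σi) / 2 over i = 1..193.
Σi = 18721 and Σi² = 2415009.
(1·2415009 + 1·18721) / 2 = 2433730/2 = 1216865.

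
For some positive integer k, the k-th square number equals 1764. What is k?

42

We need n² = 1764, so n = √1764 = 42.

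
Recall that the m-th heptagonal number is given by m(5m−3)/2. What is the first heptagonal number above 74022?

Solve n(5n−3)/2 > 74022 for integer n.
The largest n with value ≤ 74022 is 172 (since 73702 ≤ 74022 < 74563), so the first above is n = 173, value 74563.

74563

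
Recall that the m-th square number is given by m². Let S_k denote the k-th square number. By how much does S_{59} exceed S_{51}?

59² = 3481 and 51² = 2601.
Difference: 3481 − 2601 = 880.

880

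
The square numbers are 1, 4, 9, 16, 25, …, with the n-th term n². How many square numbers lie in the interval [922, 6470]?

The n-th square number is n².
Smallest index with value ≥ 922: n = 31 (giving 961).
Largest index with value ≤ 6470: n = 80 (giving 6400).
Indices 31 through 80: 50 terms.

50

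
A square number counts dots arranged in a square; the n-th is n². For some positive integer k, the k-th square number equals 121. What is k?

We need n² = 121, so n = √121 = 11.

11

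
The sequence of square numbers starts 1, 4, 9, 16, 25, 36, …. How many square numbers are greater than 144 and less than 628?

13

The n-th square number is n².
Smallest index with value > 144: n = 13 (giving 169).
Largest index with value < 628: n = 25 (giving 625).
Indices 13 through 25: 13 terms.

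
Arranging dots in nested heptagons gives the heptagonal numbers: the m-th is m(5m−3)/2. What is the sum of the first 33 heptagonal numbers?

30481

Σ i(5i−3)/2 = (5Σi² − 3Σi) / 2 over i = 1..33.
Σi = 561 and Σi² = 12529.
(5·12529 − 3·561) / 2 = 60962/2 = 30481.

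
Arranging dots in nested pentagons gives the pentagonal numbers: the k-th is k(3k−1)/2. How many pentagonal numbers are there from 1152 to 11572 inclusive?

61

The n-th pentagonal number is n(3n−1)/2.
Smallest index with value ≥ 1152: n = 28 (giving 1162).
Largest index with value ≤ 11572: n = 88 (giving 11572).
Indices 28 through 88: 61 terms.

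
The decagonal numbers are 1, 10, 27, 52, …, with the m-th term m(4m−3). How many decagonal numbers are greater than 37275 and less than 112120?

71

The n-th decagonal number is n(4n−3).
Smallest index with value > 37275: n = 97 (giving 37345).
Largest index with value < 112120: n = 167 (giving 111055).
Indices 97 through 167: 71 terms.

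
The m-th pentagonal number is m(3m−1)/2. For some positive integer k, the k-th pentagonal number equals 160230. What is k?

327

Set n(3n−1)/2 = 160230, giving 3n² − n − 320460 = 0.
So n = (1 + 1961) / 6 = 1962/6 = 327.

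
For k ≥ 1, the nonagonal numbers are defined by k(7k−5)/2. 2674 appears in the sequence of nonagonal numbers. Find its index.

Set n(7n−5)/2 = 2674, giving 7n² − 5n − 5348 = 0.
So n = (5 + 387) / 14 = 392/14 = 28.

28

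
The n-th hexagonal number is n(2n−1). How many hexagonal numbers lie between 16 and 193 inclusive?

The n-th hexagonal number is n(2n−1).
Smallest index with value ≥ 16: n = 4 (giving 28).
Largest index with value ≤ 193: n = 10 (giving 190).
Indices 4 through 10: 7 terms.

7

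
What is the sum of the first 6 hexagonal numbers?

Σ i(2i−1) = 2Σi² − Σi over i = 1..6.
Σi = 21 and Σi² = 91.
2·91 − 1·21 = 161.

161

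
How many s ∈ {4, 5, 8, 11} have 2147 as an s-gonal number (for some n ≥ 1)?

s = 4: P(4, 46) = 2116 and P(4, 47) = 2209; 2147 is not s-gonal.
s = 5: P(5, 38) = 2147. ✓
s = 8: P(8, 27) = 2133 and P(8, 28) = 2296; 2147 is not s-gonal.
s = 11: P(11, 22) = 2101 and P(11, 23) = 2300; 2147 is not s-gonal.
Hits: s ∈ {5} → 1.

1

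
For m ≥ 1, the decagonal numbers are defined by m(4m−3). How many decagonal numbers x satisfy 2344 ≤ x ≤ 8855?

23

The n-th decagonal number is n(4n−3).
Smallest index with value ≥ 2344: n = 25 (giving 2425).
Largest index with value ≤ 8855: n = 47 (giving 8695).
Indices 25 through 47: 23 terms.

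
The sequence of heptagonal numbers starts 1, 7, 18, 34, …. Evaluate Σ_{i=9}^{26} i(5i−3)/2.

14520

Σ i(5i−3)/2 = (5Σi² − 3Σi) / 2 over i = 9..26.
Σi = 351 − 36 = 315 and Σi² = 6201 − 204 = 5997.
(5·5997 − 3·315) / 2 = 29040/2 = 14520.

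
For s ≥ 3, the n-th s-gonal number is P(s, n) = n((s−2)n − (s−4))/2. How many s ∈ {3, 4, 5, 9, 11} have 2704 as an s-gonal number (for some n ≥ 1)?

1

s = 3: P(3, 73) = 2701 and P(3, 74) = 2775; 2704 is not s-gonal.
s = 4: P(4, 52) = 2704. ✓
s = 5: P(5, 42) = 2625 and P(5, 43) = 2752; 2704 is not s-gonal.
s = 9: P(9, 28) = 2674 and P(9, 29) = 2871; 2704 is not s-gonal.
s = 11: P(11, 24) = 2508 and P(11, 25) = 2725; 2704 is not s-gonal.
Hits: s ∈ {4} → 1.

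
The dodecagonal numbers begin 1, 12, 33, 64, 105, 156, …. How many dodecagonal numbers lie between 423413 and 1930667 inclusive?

330

The n-th dodecagonal number is n(5n−4).
Smallest index with value ≥ 423413: n = 292 (giving 425152).
Largest index with value ≤ 1930667: n = 621 (giving 1925721).
Indices 292 through 621: 330 terms.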